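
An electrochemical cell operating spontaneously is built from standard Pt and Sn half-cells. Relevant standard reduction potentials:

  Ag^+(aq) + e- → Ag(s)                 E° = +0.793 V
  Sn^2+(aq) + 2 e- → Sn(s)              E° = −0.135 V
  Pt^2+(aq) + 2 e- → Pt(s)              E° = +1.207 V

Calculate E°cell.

Of the two couples in this cell, the one with the more positive reduction potential is reduced at the cathode: here that is Pt²⁺/Pt (+1.207 V); Sn²⁺/Sn (−0.135 V) is the anode.
E°cell = E°(cathode) − E°(anode) = +1.207 − (−0.135) = +1.342 V.

+1.342 V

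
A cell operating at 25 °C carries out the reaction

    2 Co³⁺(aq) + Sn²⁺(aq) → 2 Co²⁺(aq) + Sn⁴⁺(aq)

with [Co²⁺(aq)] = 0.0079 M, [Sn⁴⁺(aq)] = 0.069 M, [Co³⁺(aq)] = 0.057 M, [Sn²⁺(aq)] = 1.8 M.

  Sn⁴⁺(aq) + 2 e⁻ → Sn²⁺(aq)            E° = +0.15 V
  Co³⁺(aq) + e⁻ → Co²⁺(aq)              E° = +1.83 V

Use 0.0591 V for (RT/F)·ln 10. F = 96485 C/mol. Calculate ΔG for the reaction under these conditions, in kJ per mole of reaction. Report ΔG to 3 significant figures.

−342 kJ/mol

The standard cell potential is +1.83 − (+0.15) = +1.68 V, with n = 2 electrons in the balanced equation.
The reaction quotient is ([Co²⁺(aq)]^2·[Sn⁴⁺(aq)]) / ([Co³⁺(aq)]^2·[Sn²⁺(aq)]) = 0.000736; by Nernst, E = +1.68 − (0.0591/2)(−3.133) = +1.7726 V.
Then ΔG = −nFE = −2 × 96485 × +1.7726 J/mol = −342 kJ/mol.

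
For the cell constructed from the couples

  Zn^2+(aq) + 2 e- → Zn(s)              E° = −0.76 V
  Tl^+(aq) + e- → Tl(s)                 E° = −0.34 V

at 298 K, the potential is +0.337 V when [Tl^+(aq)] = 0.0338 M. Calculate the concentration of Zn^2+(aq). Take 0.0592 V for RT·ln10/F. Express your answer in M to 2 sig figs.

With Tl⁺/Tl at the cathode and Zn²⁺/Zn at the anode, E°cell = −0.34 − (−0.76) = +0.42 V (n = 2).
From the Nernst equation, log Q = n(E° − E)/0.0592 = 2·(+0.42 − (+0.337))/0.0592 = 2.804.
The balanced reaction is 2 Tl^+(aq) + Zn(s) → 2 Tl(s) + Zn^2+(aq), so Q = [Zn^2+(aq)] / [Tl^+(aq)]^2.
Substituting the known concentrations and solving, log [Zn^2+(aq)] = −0.138 and [Zn^2+(aq)] = 0.73 M.

0.73 M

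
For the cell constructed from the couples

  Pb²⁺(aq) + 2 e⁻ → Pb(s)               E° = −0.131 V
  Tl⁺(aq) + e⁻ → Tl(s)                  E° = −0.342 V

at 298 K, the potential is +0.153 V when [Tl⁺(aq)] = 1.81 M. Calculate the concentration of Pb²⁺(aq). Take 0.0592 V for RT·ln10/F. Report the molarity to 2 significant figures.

0.036 M

With Pb²⁺/Pb at the cathode and Tl⁺/Tl at the anode, E°cell = −0.131 − (−0.342) = +0.211 V (n = 2).
Since E = E° − (0.0592/n)·log Q, log Q = n(E° − E)/0.0592 = 1.959.
Balancing electrons gives Pb²⁺(aq) + 2 Tl(s) → Pb(s) + 2 Tl⁺(aq); thus Q = [Tl⁺(aq)]^2 / [Pb²⁺(aq)].
Substituting the known concentrations and solving, log [Pb²⁺(aq)] = −1.444 and [Pb²⁺(aq)] = 0.036 M.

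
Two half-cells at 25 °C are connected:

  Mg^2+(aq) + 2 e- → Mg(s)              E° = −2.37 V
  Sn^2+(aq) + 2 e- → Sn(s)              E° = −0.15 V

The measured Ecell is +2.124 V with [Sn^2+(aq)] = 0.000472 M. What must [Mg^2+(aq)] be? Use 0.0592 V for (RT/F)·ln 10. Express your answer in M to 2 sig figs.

0.83 M

The Sn²⁺/Sn couple has the larger reduction potential, so it is the cathode: E°cell = −0.15 − (−2.37) = +2.22 V and n = 2.
Since E = E° − (0.0592/n)·log Q, log Q = n(E° − E)/0.0592 = 3.243.
For Sn^2+(aq) + Mg(s) → Sn(s) + Mg^2+(aq), the reaction quotient is Q = [Mg^2+(aq)] / [Sn^2+(aq)].
Isolating [Mg^2+(aq)] in Q = 10^{3.243} yields log [Mg^2+(aq)] = −0.083, i.e. 0.83 M.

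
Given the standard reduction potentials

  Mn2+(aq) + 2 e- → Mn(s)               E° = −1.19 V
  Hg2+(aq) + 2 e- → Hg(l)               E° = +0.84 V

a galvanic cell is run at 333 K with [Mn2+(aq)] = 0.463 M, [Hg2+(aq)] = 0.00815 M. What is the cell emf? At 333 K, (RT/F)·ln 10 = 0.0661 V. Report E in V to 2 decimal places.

+1.97 V

The Hg²⁺/Hg couple has the more positive E°, so it is the cathode; Mn²⁺/Mn is the anode.
The standard potential is +0.84 − (−1.19) = +2.03 V and the balanced reaction transfers n = 2 electrons.
Balancing gives Hg2+(aq) + Mn(s) → Hg(l) + Mn2+(aq); hence Q = [Mn2+(aq)] / [Hg2+(aq)] = 56.8 (log Q = 1.754).
Applying E = E° − (RT ln10/nF)·log Q gives +2.03 − (0.0661/2)(1.754) = +1.97 V.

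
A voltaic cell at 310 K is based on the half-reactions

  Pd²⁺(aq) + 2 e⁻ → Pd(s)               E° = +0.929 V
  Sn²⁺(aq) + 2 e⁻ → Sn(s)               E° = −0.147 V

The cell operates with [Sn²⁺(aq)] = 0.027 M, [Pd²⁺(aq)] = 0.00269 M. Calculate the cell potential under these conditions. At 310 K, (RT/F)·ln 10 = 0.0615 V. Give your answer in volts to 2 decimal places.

+1.05 V

Since E°(Pd²⁺/Pd) > E°(Sn²⁺/Sn), Pd²⁺/Pd serves as the cathode.
E°cell = +0.929 − (−0.147) = +1.076 V, with n = 2 electrons transferred.
For the overall reaction Pd²⁺(aq) + Sn(s) → Pd(s) + Sn²⁺(aq), Q = [Sn²⁺(aq)] / [Pd²⁺(aq)] = 10, giving log Q = 1.002.
Applying E = E° − (RT ln10/nF)·log Q gives +1.076 − (0.0615/2)(1.002) = +1.05 V.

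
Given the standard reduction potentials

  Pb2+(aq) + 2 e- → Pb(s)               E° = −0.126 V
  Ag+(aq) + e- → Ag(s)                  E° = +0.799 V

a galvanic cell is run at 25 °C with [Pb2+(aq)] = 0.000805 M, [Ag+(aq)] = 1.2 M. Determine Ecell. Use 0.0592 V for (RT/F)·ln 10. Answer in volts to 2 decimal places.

Ag⁺/Ag is reduced (cathode, E° = +0.799 V) and Pb²⁺/Pb is oxidized (anode).
E°cell = +0.799 − (−0.126) = +0.925 V, with n = 2 electrons transferred.
Balancing gives 2 Ag+(aq) + Pb(s) → 2 Ag(s) + Pb2+(aq); hence Q = [Pb2+(aq)] / [Ag+(aq)]^2 = 0.000559 (log Q = −3.253).
E = E° − (0.0592/n)·log Q = +0.925 − (0.0592/2)(−3.253) = +1.02 V.

+1.02 V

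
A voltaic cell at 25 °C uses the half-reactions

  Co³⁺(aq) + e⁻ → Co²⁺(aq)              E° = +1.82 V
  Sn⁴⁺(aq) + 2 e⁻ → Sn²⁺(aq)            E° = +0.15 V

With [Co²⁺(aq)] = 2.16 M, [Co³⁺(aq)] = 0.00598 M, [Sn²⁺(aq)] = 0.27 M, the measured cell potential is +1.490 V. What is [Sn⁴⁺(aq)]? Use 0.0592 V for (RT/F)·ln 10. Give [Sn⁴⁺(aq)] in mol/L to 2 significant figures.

Co³⁺/Co²⁺ is the cathode (higher E°); E°cell = +1.82 − (+0.15) = +1.67 V with n = 2.
Rearranging E = E° − (0.0592/n)·log Q gives log Q = 2(+1.67 − (+1.490))/0.0592 = 6.081.
Balancing electrons gives 2 Co³⁺(aq) + Sn²⁺(aq) → 2 Co²⁺(aq) + Sn⁴⁺(aq); thus Q = ([Co²⁺(aq)]^2·[Sn⁴⁺(aq)]) / ([Co³⁺(aq)]^2·[Sn²⁺(aq)]).
Substituting the known concentrations and solving, log [Sn⁴⁺(aq)] = 0.397 and [Sn⁴⁺(aq)] = 2.5 M.

2.5 M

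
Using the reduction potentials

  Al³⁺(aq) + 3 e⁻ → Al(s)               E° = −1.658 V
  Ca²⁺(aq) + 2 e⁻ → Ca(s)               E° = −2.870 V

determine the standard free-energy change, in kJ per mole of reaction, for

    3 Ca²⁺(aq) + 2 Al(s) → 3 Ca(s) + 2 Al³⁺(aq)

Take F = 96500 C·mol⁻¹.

In the reaction as written Ca²⁺(aq) is reduced, so the Ca²⁺/Ca couple is the cathode and Al³⁺/Al is the anode.
E°cell = −2.870 − (−1.658) = −1.212 V; balancing electrons gives n = 6.
ΔG° = −nFE°cell = −(6)(96500)(−1.212) J/mol = +702 kJ/mol.

+702 kJ/mol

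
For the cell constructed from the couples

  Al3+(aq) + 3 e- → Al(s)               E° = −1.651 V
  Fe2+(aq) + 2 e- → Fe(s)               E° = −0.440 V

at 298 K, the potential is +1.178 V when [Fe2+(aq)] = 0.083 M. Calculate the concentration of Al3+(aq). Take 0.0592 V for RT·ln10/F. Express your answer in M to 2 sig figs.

With Fe²⁺/Fe at the cathode and Al³⁺/Al at the anode, E°cell = −0.440 − (−1.651) = +1.211 V (n = 6).
Rearranging E = E° − (0.0592/n)·log Q gives log Q = 6(+1.211 − (+1.178))/0.0592 = 3.345.
Balancing electrons gives 3 Fe2+(aq) + 2 Al(s) → 3 Fe(s) + 2 Al3+(aq); thus Q = [Al3+(aq)]^2 / [Fe2+(aq)]^3.
Substituting the known concentrations and solving, log [Al3+(aq)] = 0.051 and [Al3+(aq)] = 1.1 M.

1.1 M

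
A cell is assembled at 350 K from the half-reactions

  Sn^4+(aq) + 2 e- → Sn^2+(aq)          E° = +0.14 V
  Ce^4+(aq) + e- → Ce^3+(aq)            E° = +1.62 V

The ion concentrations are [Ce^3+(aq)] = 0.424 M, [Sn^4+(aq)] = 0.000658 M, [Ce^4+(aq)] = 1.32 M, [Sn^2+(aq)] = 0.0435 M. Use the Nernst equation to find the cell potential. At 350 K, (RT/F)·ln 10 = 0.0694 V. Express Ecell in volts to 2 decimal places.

+1.58 V

Ce⁴⁺/Ce³⁺ is reduced (cathode, E° = +1.62 V) and Sn⁴⁺/Sn²⁺ is oxidized (anode).
E°cell = +1.62 − (+0.14) = +1.48 V, with n = 2 electrons transferred.
The balanced reaction is 2 Ce^4+(aq) + Sn^2+(aq) → 2 Ce^3+(aq) + Sn^4+(aq), so Q = ([Ce^3+(aq)]^2·[Sn^4+(aq)]) / ([Ce^4+(aq)]^2·[Sn^2+(aq)]) = 0.00156 and log Q = −2.807.
Applying E = E° − (RT ln10/nF)·log Q gives +1.48 − (0.0694/2)(−2.807) = +1.58 V.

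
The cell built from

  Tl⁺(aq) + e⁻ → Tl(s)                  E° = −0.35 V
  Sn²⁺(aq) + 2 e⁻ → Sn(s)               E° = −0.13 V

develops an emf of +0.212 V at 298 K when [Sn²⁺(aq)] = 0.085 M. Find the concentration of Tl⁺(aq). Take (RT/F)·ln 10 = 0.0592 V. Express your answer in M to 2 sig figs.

Sn²⁺/Sn is the cathode (higher E°); E°cell = −0.13 − (−0.35) = +0.22 V with n = 2.
From the Nernst equation, log Q = n(E° − E)/0.0592 = 2·(+0.22 − (+0.212))/0.0592 = 0.270.
Balancing electrons gives Sn²⁺(aq) + 2 Tl(s) → Sn(s) + 2 Tl⁺(aq); thus Q = [Tl⁺(aq)]^2 / [Sn²⁺(aq)].
Isolating [Tl⁺(aq)] in Q = 10^{0.270} yields log [Tl⁺(aq)] = −0.400, i.e. 0.40 M.

0.40 M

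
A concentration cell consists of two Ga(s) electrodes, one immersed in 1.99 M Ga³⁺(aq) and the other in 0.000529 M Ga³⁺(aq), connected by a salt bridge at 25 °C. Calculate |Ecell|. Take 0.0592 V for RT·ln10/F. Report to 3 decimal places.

0.071 V

For a concentration cell E°cell = 0, since both electrodes use the same couple.
The compartment with the higher Ga³⁺(aq) concentration (1.99 M) acts as the cathode; ions are reduced there and produced at the dilute (0.000529 M) anode.
With n = 3, Ecell = −(0.0592/3)·log([dilute]/[conc]) = −(0.0592/3)·log(0.000529/1.99) = +0.071 V.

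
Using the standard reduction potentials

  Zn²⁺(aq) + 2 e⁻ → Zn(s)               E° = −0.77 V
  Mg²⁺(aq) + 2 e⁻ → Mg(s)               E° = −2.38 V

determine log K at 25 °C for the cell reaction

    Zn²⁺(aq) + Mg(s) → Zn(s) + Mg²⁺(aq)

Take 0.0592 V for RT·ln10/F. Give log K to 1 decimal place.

log K = 54.4

The Zn²⁺/Zn couple is reduced (cathode); E°cell = −0.77 − (−2.38) = +1.61 V with n = 2.
At equilibrium E = 0, so log K = nE°cell / 0.0592 = (2)(+1.61) / 0.0592 = 54.4.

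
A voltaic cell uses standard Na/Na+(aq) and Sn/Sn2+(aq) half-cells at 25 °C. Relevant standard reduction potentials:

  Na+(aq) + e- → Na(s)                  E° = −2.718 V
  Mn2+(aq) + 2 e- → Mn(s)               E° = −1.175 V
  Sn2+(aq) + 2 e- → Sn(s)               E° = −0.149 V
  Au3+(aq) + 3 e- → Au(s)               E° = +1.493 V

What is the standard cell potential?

The Sn²⁺/Sn couple has the higher E°, so Sn ion is reduced (cathode) and Na is oxidized (anode).
E°cell = E°(cathode) − E°(anode) = −0.149 − (−2.718) = +2.569 V.

+2.569 V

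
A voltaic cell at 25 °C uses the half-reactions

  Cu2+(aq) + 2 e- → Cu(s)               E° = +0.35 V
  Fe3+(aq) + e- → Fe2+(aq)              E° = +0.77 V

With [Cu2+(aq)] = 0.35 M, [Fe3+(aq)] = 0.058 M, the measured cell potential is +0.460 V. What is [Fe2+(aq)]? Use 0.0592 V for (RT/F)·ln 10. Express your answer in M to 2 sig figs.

The Fe³⁺/Fe²⁺ couple has the larger reduction potential, so it is the cathode: E°cell = +0.77 − (+0.35) = +0.42 V and n = 2.
From the Nernst equation, log Q = n(E° − E)/0.0592 = 2·(+0.42 − (+0.460))/0.0592 = −1.351.
For 2 Fe3+(aq) + Cu(s) → 2 Fe2+(aq) + Cu2+(aq), the reaction quotient is Q = ([Fe2+(aq)]^2·[Cu2+(aq)]) / [Fe3+(aq)]^2.
Solving for the unknown gives log [Fe2+(aq)] = −1.684, so [Fe2+(aq)] ≈ 0.021 M.

0.021 M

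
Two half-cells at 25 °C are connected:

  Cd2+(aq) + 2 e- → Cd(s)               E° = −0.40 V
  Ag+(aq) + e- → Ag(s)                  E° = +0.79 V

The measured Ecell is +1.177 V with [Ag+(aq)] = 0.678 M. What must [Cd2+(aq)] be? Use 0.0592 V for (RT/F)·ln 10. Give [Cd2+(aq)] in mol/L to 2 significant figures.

With Ag⁺/Ag at the cathode and Cd²⁺/Cd at the anode, E°cell = +0.79 − (−0.40) = +1.19 V (n = 2).
Since E = E° − (0.0592/n)·log Q, log Q = n(E° − E)/0.0592 = 0.439.
For 2 Ag+(aq) + Cd(s) → 2 Ag(s) + Cd2+(aq), the reaction quotient is Q = [Cd2+(aq)] / [Ag+(aq)]^2.
Isolating [Cd2+(aq)] in Q = 10^{0.439} yields log [Cd2+(aq)] = 0.101, i.e. 1.3 M.

1.3 M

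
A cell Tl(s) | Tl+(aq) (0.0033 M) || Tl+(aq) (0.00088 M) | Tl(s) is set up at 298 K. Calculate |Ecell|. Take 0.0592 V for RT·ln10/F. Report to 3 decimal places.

0.034 V

For a concentration cell E°cell = 0, since both electrodes use the same couple.
The compartment with the higher Tl+(aq) concentration (0.0033 M) acts as the cathode; ions are reduced there and produced at the dilute (0.00088 M) anode.
With n = 1, Ecell = −(0.0592/1)·log([dilute]/[conc]) = −(0.0592/1)·log(0.00088/0.0033) = +0.034 V.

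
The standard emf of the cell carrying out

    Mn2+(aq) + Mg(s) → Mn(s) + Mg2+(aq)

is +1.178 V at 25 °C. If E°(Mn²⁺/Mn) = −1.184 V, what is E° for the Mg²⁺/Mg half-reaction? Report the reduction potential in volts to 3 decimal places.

−2.362 V

In the reaction as written the Mn²⁺/Mn couple is reduced (cathode) and Mg²⁺/Mg is oxidized (anode), so E°cell = E°(Mn²⁺/Mn) − E°(Mg²⁺/Mg).
E°(Mg²⁺/Mg) = E°(cathode) − E°cell = −1.184 − (+1.178) = −2.362 V.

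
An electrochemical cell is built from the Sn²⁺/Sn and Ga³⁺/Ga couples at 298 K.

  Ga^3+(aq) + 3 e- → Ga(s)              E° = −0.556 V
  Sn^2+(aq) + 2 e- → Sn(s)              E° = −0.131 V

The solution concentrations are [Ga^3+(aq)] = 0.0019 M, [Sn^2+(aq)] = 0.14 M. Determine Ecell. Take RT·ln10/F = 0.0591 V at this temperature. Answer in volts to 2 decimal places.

+0.45 V

Sn²⁺/Sn is reduced (cathode, E° = −0.131 V) and Ga³⁺/Ga is oxidized (anode).
E°cell = E°cat − E°an = −0.131 − (−0.556) = +0.425 V; n = 6.
Balancing gives 3 Sn^2+(aq) + 2 Ga(s) → 3 Sn(s) + 2 Ga^3+(aq); hence Q = [Ga^3+(aq)]^2 / [Sn^2+(aq)]^3 = 0.00132 (log Q = −2.881).
Applying E = E° − (RT ln10/nF)·log Q gives +0.425 − (0.0591/6)(−2.881) = +0.45 V.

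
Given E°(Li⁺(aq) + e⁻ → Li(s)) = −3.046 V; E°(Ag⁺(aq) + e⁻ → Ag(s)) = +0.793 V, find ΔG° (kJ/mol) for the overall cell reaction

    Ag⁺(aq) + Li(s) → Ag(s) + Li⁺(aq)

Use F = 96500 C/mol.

In the reaction as written Ag⁺(aq) is reduced, so the Ag⁺/Ag couple is the cathode and Li⁺/Li is the anode.
E°cell = +0.793 − (−3.046) = +3.839 V; balancing electrons gives n = 1.
ΔG° = −nFE°cell = −(1)(96500)(+3.839) J/mol = −370 kJ/mol.

−370 kJ/mol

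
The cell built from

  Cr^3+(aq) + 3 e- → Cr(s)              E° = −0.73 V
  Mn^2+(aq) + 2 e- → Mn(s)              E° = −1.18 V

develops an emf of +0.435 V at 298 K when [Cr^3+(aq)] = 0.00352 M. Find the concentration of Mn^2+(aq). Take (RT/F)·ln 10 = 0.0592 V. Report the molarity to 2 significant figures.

0.074 M

With Cr³⁺/Cr at the cathode and Mn²⁺/Mn at the anode, E°cell = −0.73 − (−1.18) = +0.45 V (n = 6).
From the Nernst equation, log Q = n(E° − E)/0.0592 = 6·(+0.45 − (+0.435))/0.0592 = 1.520.
Balancing electrons gives 2 Cr^3+(aq) + 3 Mn(s) → 2 Cr(s) + 3 Mn^2+(aq); thus Q = [Mn^2+(aq)]^3 / [Cr^3+(aq)]^2.
Solving for the unknown gives log [Mn^2+(aq)] = −1.129, so [Mn^2+(aq)] ≈ 0.074 M.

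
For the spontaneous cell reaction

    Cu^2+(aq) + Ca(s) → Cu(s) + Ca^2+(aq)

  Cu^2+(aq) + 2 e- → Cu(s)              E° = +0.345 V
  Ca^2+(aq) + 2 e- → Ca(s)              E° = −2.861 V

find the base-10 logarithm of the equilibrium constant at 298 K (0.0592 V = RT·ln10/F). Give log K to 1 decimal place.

The Cu²⁺/Cu couple is reduced (cathode); E°cell = +0.345 − (−2.861) = +3.206 V with n = 2.
At equilibrium E = 0, so log K = nE°cell / 0.0592 = (2)(+3.206) / 0.0592 = 108.3.

log K = 108.3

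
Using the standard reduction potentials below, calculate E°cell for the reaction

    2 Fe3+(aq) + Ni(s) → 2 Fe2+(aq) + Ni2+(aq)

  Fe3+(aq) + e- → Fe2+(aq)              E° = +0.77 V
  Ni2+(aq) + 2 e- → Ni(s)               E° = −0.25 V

+1.02 V

Fe3+(aq) gains electrons, so the Fe³⁺/Fe²⁺ couple is the cathode; the Ni²⁺/Ni couple is the anode.
E°cell = E°(cathode) − E°(anode) = +0.77 − (−0.25) = +1.02 V.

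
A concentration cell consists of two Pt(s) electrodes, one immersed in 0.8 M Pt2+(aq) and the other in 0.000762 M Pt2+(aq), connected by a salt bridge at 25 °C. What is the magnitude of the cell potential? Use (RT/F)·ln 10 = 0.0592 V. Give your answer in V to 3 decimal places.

For a concentration cell E°cell = 0, since both electrodes use the same couple.
The compartment with the higher Pt2+(aq) concentration (0.8 M) acts as the cathode; ions are reduced there and produced at the dilute (0.000762 M) anode.
With n = 2, Ecell = −(0.0592/2)·log([dilute]/[conc]) = −(0.0592/2)·log(0.000762/0.8) = +0.089 V.

0.089 V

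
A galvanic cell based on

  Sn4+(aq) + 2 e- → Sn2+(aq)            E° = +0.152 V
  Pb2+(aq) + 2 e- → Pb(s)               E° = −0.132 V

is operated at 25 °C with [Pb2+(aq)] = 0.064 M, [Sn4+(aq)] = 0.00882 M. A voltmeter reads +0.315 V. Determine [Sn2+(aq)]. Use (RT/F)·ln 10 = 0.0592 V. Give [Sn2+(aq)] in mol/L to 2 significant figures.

0.012 M

The Sn⁴⁺/Sn²⁺ couple has the larger reduction potential, so it is the cathode: E°cell = +0.152 − (−0.132) = +0.284 V and n = 2.
From the Nernst equation, log Q = n(E° − E)/0.0592 = 2·(+0.284 − (+0.315))/0.0592 = −1.047.
The balanced reaction is Sn4+(aq) + Pb(s) → Sn2+(aq) + Pb2+(aq), so Q = ([Sn2+(aq)]·[Pb2+(aq)]) / [Sn4+(aq)].
Substituting the known concentrations and solving, log [Sn2+(aq)] = −1.908 and [Sn2+(aq)] = 0.012 M.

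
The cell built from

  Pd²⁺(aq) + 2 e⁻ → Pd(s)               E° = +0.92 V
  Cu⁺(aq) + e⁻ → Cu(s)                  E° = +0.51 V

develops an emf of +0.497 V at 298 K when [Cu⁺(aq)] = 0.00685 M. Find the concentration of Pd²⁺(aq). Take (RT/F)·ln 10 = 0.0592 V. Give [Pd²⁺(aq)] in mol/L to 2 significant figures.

0.041 M

The Pd²⁺/Pd couple has the larger reduction potential, so it is the cathode: E°cell = +0.92 − (+0.51) = +0.41 V and n = 2.
Since E = E° − (0.0592/n)·log Q, log Q = n(E° − E)/0.0592 = −2.939.
The balanced reaction is Pd²⁺(aq) + 2 Cu(s) → Pd(s) + 2 Cu⁺(aq), so Q = [Cu⁺(aq)]^2 / [Pd²⁺(aq)].
Substituting the known concentrations and solving, log [Pd²⁺(aq)] = −1.390 and [Pd²⁺(aq)] = 0.041 M.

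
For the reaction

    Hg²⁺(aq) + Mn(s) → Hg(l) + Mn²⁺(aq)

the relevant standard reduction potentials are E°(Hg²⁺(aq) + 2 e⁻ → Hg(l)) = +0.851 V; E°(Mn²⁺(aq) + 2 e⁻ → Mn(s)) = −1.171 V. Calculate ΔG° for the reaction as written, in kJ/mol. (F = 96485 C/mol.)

In the reaction as written Hg²⁺(aq) is reduced, so the Hg²⁺/Hg couple is the cathode and Mn²⁺/Mn is the anode.
E°cell = +0.851 − (−1.171) = +2.022 V; balancing electrons gives n = 2.
ΔG° = −nFE°cell = −(2)(96485)(+2.022) J/mol = −390 kJ/mol.

−390 kJ/mol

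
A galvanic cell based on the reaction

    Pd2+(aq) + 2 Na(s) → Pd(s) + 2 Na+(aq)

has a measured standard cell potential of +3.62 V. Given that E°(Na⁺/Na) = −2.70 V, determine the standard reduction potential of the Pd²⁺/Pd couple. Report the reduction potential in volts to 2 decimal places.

+0.92 V

In the reaction as written the Pd²⁺/Pd couple is reduced (cathode) and Na⁺/Na is oxidized (anode), so E°cell = E°(Pd²⁺/Pd) − E°(Na⁺/Na).
E°(Pd²⁺/Pd) = E°cell + E°(anode) = +3.62 + (−2.70) = +0.92 V.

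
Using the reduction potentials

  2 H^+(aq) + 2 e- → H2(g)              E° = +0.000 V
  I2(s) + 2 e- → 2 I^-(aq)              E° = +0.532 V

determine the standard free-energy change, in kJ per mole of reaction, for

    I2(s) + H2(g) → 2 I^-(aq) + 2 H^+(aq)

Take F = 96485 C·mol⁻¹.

In the reaction as written I2(s) is reduced, so the I₂/I⁻ couple is the cathode and 2H⁺/H₂ is the anode.
E°cell = +0.532 − (+0.000) = +0.532 V; balancing electrons gives n = 2.
ΔG° = −nFE°cell = −(2)(96485)(+0.532) J/mol = −103 kJ/mol.

−103 kJ/mol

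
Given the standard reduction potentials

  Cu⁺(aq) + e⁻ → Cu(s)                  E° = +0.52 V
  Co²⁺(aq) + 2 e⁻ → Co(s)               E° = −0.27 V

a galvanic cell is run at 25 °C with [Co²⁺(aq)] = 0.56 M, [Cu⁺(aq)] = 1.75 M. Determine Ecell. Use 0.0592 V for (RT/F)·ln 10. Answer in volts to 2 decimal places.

The Cu⁺/Cu couple has the more positive E°, so it is the cathode; Co²⁺/Co is the anode.
E°cell = E°cat − E°an = +0.52 − (−0.27) = +0.79 V; n = 2.
Balancing gives 2 Cu⁺(aq) + Co(s) → 2 Cu(s) + Co²⁺(aq); hence Q = [Co²⁺(aq)] / [Cu⁺(aq)]^2 = 0.183 (log Q = −0.738).
By the Nernst equation, E = +0.79 − (0.0592/2)·(−0.738) = +0.81 V.

+0.81 V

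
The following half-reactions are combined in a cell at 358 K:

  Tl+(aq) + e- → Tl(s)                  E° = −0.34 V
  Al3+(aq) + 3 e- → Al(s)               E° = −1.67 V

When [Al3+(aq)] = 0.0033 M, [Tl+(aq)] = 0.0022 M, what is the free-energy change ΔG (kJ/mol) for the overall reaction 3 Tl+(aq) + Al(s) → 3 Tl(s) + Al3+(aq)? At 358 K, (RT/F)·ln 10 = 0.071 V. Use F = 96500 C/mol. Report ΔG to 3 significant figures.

−347 kJ/mol

The standard cell potential is −0.34 − (−1.67) = +1.33 V, with n = 3 electrons in the balanced equation.
Here Q = [Al3+(aq)] / [Tl+(aq)]^3 = 3.1×10^5 (log Q = 5.491), giving E = +1.33 − (0.071/3)·(5.491) = +1.2000 V.
Finally ΔG = −nFE = −(3)(96500 C/mol)(+1.2000 V) = −347 kJ/mol.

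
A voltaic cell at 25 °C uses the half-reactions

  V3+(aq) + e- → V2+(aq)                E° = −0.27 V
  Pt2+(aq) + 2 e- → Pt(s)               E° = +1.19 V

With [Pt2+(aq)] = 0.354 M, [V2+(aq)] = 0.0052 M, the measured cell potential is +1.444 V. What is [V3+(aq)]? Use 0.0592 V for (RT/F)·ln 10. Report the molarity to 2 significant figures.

0.0058 M

Pt²⁺/Pt is the cathode (higher E°); E°cell = +1.19 − (−0.27) = +1.46 V with n = 2.
Since E = E° − (0.0592/n)·log Q, log Q = n(E° − E)/0.0592 = 0.541.
Balancing electrons gives Pt2+(aq) + 2 V2+(aq) → Pt(s) + 2 V3+(aq); thus Q = [V3+(aq)]^2 / ([Pt2+(aq)]·[V2+(aq)]^2).
Isolating [V3+(aq)] in Q = 10^{0.541} yields log [V3+(aq)] = −2.239, i.e. 0.0058 M.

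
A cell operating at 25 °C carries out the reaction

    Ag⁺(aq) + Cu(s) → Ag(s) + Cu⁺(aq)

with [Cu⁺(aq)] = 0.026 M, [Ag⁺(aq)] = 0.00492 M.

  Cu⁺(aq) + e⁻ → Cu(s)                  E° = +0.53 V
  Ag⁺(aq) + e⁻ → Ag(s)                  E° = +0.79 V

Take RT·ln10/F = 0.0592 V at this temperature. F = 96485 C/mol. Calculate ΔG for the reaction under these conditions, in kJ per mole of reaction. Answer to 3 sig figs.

−21.0 kJ/mol

The standard cell potential is +0.79 − (+0.53) = +0.26 V, with n = 1 electron in the balanced equation.
Q = [Cu⁺(aq)] / [Ag⁺(aq)] = 5.28, so log Q = 0.723 and E = +0.26 − (0.0592/1)(0.723) = +0.2172 V.
Then ΔG = −nFE = −1 × 96485 × +0.2172 J/mol = −21.0 kJ/mol.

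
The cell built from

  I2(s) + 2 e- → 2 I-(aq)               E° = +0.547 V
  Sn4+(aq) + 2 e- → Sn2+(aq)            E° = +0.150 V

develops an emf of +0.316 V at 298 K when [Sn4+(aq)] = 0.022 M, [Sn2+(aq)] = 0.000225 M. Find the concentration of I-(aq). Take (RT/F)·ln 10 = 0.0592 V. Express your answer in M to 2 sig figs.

With I₂/I⁻ at the cathode and Sn⁴⁺/Sn²⁺ at the anode, E°cell = +0.547 − (+0.150) = +0.397 V (n = 2).
From the Nernst equation, log Q = n(E° − E)/0.0592 = 2·(+0.397 − (+0.316))/0.0592 = 2.736.
Balancing electrons gives I2(s) + Sn2+(aq) → 2 I-(aq) + Sn4+(aq); thus Q = ([I-(aq)]^2·[Sn4+(aq)]) / [Sn2+(aq)].
Substituting the known concentrations and solving, log [I-(aq)] = 0.373 and [I-(aq)] = 2.4 M.

2.4 M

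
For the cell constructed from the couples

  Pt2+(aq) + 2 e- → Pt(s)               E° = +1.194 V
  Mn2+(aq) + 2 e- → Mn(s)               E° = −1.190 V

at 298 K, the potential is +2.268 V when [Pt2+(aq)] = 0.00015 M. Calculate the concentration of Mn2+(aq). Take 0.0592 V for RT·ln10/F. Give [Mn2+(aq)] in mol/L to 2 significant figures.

1.2 M

The Pt²⁺/Pt couple has the larger reduction potential, so it is the cathode: E°cell = +1.194 − (−1.190) = +2.384 V and n = 2.
Rearranging E = E° − (0.0592/n)·log Q gives log Q = 2(+2.384 − (+2.268))/0.0592 = 3.919.
For Pt2+(aq) + Mn(s) → Pt(s) + Mn2+(aq), the reaction quotient is Q = [Mn2+(aq)] / [Pt2+(aq)].
Substituting the known concentrations and solving, log [Mn2+(aq)] = 0.095 and [Mn2+(aq)] = 1.2 M.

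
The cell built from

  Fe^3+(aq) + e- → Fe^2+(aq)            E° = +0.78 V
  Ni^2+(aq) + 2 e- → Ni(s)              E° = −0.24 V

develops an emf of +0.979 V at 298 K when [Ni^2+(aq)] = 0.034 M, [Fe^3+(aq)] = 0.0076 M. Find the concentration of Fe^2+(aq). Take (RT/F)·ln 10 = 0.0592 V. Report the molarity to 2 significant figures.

0.20 M

The Fe³⁺/Fe²⁺ couple has the larger reduction potential, so it is the cathode: E°cell = +0.78 − (−0.24) = +1.02 V and n = 2.
From the Nernst equation, log Q = n(E° − E)/0.0592 = 2·(+1.02 − (+0.979))/0.0592 = 1.385.
Balancing electrons gives 2 Fe^3+(aq) + Ni(s) → 2 Fe^2+(aq) + Ni^2+(aq); thus Q = ([Fe^2+(aq)]^2·[Ni^2+(aq)]) / [Fe^3+(aq)]^2.
Isolating [Fe^2+(aq)] in Q = 10^{1.385} yields log [Fe^2+(aq)] = −0.692, i.e. 0.20 M.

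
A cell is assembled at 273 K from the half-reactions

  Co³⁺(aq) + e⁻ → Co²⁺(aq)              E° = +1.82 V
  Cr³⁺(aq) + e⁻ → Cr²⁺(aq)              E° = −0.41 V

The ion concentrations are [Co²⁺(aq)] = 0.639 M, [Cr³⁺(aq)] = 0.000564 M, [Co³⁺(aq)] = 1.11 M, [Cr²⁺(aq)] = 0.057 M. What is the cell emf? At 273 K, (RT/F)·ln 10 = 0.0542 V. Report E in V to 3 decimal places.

+2.352 V

Co³⁺/Co²⁺ is reduced (cathode, E° = +1.82 V) and Cr³⁺/Cr²⁺ is oxidized (anode).
The standard potential is +1.82 − (−0.41) = +2.23 V and the balanced reaction transfers n = 1 electron.
The balanced reaction is Co³⁺(aq) + Cr²⁺(aq) → Co²⁺(aq) + Cr³⁺(aq), so Q = ([Co²⁺(aq)]·[Cr³⁺(aq)]) / ([Co³⁺(aq)]·[Cr²⁺(aq)]) = 0.0057 and log Q = −2.244.
By the Nernst equation, E = +2.23 − (0.0542/1)·(−2.244) = +2.352 V.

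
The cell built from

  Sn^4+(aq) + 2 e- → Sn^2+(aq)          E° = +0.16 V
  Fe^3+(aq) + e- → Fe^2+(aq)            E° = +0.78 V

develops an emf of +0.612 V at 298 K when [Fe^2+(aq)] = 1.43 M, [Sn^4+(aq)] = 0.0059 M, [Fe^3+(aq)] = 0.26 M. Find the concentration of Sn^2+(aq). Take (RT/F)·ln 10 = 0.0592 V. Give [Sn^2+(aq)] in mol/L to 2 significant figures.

The Fe³⁺/Fe²⁺ couple has the larger reduction potential, so it is the cathode: E°cell = +0.78 − (+0.16) = +0.62 V and n = 2.
Rearranging E = E° − (0.0592/n)·log Q gives log Q = 2(+0.62 − (+0.612))/0.0592 = 0.270.
The balanced reaction is 2 Fe^3+(aq) + Sn^2+(aq) → 2 Fe^2+(aq) + Sn^4+(aq), so Q = ([Fe^2+(aq)]^2·[Sn^4+(aq)]) / ([Fe^3+(aq)]^2·[Sn^2+(aq)]).
Substituting the known concentrations and solving, log [Sn^2+(aq)] = −1.018 and [Sn^2+(aq)] = 0.096 M.

0.096 M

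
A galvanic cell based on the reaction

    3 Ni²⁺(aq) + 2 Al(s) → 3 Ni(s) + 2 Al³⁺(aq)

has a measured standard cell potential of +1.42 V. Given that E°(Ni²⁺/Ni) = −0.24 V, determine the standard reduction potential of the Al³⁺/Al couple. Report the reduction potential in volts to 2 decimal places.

−1.66 V

In the reaction as written the Ni²⁺/Ni couple is reduced (cathode) and Al³⁺/Al is oxidized (anode), so E°cell = E°(Ni²⁺/Ni) − E°(Al³⁺/Al).
E°(Al³⁺/Al) = E°(cathode) − E°cell = −0.24 − (+1.42) = −1.66 V.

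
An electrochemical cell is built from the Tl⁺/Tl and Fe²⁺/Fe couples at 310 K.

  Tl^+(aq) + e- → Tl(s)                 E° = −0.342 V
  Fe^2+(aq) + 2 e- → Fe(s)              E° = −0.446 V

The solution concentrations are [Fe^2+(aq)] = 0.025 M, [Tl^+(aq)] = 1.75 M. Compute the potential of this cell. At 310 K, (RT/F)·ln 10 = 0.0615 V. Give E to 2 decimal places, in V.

Tl⁺/Tl is reduced (cathode, E° = −0.342 V) and Fe²⁺/Fe is oxidized (anode).
E°cell = E°cat − E°an = −0.342 − (−0.446) = +0.104 V; n = 2.
The balanced reaction is 2 Tl^+(aq) + Fe(s) → 2 Tl(s) + Fe^2+(aq), so Q = [Fe^2+(aq)] / [Tl^+(aq)]^2 = 0.00816 and log Q = −2.088.
By the Nernst equation, E = +0.104 − (0.0615/2)·(−2.088) = +0.17 V.

+0.17 V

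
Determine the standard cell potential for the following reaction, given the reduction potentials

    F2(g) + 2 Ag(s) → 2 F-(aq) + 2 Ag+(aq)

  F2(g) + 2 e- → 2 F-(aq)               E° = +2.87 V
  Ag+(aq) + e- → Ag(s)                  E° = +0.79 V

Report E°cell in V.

+2.08 V

In the reaction as written, F2(g) is reduced (cathode) and Ag+(aq) is produced by oxidation at the anode.
E°cell = E°(cathode) − E°(anode) = +2.87 − (+0.79) = +2.08 V.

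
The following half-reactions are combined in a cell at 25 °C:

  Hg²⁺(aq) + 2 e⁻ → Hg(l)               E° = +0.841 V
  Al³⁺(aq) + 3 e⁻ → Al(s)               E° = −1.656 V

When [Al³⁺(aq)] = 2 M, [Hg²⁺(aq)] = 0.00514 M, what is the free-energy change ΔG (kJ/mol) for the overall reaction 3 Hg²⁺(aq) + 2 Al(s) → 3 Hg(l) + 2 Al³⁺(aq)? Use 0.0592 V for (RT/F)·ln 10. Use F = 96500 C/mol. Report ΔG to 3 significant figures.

−1400 kJ/mol

The standard cell potential is +0.841 − (−1.656) = +2.497 V, with n = 6 electrons in the balanced equation.
Here Q = [Al³⁺(aq)]^2 / [Hg²⁺(aq)]^3 = 2.95×10^7 (log Q = 7.469), giving E = +2.497 − (0.0592/6)·(7.469) = +2.4233 V.
Finally ΔG = −nFE = −(6)(96500 C/mol)(+2.4233 V) = −1400 kJ/mol.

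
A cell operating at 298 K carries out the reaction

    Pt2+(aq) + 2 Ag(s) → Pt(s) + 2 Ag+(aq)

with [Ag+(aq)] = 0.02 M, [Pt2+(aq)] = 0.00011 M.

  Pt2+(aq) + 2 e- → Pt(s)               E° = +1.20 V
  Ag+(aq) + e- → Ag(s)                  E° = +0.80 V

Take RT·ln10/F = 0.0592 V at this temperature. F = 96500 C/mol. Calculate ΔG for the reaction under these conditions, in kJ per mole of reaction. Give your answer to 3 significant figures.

E°cell = +1.20 − (+0.80) = +0.40 V; the balanced reaction transfers n = 2 electrons.
The reaction quotient is [Ag+(aq)]^2 / [Pt2+(aq)] = 3.64; by Nernst, E = +0.40 − (0.0592/2)(0.561) = +0.3834 V.
Finally ΔG = −nFE = −(2)(96500 C/mol)(+0.3834 V) = −74.0 kJ/mol.

−74.0 kJ/mol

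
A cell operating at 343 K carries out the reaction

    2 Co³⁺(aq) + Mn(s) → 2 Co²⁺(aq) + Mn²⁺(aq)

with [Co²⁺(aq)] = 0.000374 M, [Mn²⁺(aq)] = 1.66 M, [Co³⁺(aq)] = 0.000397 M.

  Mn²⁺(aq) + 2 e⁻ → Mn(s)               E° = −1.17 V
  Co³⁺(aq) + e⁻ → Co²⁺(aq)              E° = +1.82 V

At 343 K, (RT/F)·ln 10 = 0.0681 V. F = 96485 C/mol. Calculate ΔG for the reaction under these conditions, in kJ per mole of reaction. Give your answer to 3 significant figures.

−576 kJ/mol

E°cell = +1.82 − (−1.17) = +2.99 V; the balanced reaction transfers n = 2 electrons.
Here Q = ([Co²⁺(aq)]^2·[Mn²⁺(aq)]) / [Co³⁺(aq)]^2 = 1.47 (log Q = 0.168), giving E = +2.99 − (0.0681/2)·(0.168) = +2.9843 V.
Then ΔG = −nFE = −2 × 96485 × +2.9843 J/mol = −576 kJ/mol.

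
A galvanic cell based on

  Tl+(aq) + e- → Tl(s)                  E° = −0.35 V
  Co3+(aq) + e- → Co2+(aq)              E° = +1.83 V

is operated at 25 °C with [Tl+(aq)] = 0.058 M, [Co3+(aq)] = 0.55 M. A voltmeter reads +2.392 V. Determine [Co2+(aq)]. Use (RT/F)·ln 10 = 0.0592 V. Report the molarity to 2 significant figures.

Co³⁺/Co²⁺ is the cathode (higher E°); E°cell = +1.83 − (−0.35) = +2.18 V with n = 1.
Since E = E° − (0.0592/n)·log Q, log Q = n(E° − E)/0.0592 = −3.581.
Balancing electrons gives Co3+(aq) + Tl(s) → Co2+(aq) + Tl+(aq); thus Q = ([Co2+(aq)]·[Tl+(aq)]) / [Co3+(aq)].
Solving for the unknown gives log [Co2+(aq)] = −2.604, so [Co2+(aq)] ≈ 0.0025 M.

0.0025 M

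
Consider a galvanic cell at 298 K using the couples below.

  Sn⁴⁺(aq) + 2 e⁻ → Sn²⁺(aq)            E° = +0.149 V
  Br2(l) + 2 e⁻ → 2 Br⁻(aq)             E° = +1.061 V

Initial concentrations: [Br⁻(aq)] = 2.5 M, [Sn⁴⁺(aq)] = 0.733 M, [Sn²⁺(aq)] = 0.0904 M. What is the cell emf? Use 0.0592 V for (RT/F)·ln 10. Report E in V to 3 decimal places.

Br₂/Br⁻ is reduced (cathode, E° = +1.061 V) and Sn⁴⁺/Sn²⁺ is oxidized (anode).
E°cell = +1.061 − (+0.149) = +0.912 V, with n = 2 electrons transferred.
For the overall reaction Br2(l) + Sn²⁺(aq) → 2 Br⁻(aq) + Sn⁴⁺(aq), Q = ([Br⁻(aq)]^2·[Sn⁴⁺(aq)]) / [Sn²⁺(aq)] = 50.7, giving log Q = 1.705.
Applying E = E° − (RT ln10/nF)·log Q gives +0.912 − (0.0592/2)(1.705) = +0.862 V.

+0.862 V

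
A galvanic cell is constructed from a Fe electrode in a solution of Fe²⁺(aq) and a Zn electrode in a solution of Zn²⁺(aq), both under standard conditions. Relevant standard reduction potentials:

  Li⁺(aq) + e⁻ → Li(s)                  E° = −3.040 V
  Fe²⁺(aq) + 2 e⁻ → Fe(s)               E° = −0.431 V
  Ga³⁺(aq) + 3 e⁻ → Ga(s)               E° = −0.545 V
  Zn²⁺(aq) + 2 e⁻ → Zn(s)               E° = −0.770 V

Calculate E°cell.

The Fe²⁺/Fe couple has the higher E°, so Fe ion is reduced (cathode) and Zn is oxidized (anode).
E°cell = E°(cathode) − E°(anode) = −0.431 − (−0.770) = +0.339 V.

+0.339 V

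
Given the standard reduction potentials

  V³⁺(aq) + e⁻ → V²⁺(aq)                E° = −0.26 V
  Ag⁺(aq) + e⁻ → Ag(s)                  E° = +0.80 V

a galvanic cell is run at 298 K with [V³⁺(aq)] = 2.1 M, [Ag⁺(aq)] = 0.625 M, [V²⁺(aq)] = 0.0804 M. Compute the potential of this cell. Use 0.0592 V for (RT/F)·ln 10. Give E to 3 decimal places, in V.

+0.964 V

Since E°(Ag⁺/Ag) > E°(V³⁺/V²⁺), Ag⁺/Ag serves as the cathode.
E°cell = E°cat − E°an = +0.80 − (−0.26) = +1.06 V; n = 1.
The balanced reaction is Ag⁺(aq) + V²⁺(aq) → Ag(s) + V³⁺(aq), so Q = [V³⁺(aq)] / ([Ag⁺(aq)]·[V²⁺(aq)]) = 41.8 and log Q = 1.621.
By the Nernst equation, E = +1.06 − (0.0592/1)·(1.621) = +0.964 V.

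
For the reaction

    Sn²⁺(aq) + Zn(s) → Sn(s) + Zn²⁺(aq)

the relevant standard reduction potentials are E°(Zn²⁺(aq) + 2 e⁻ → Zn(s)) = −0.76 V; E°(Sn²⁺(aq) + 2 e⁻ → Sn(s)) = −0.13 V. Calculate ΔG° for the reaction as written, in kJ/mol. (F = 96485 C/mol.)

In the reaction as written Sn²⁺(aq) is reduced, so the Sn²⁺/Sn couple is the cathode and Zn²⁺/Zn is the anode.
E°cell = −0.13 − (−0.76) = +0.63 V; balancing electrons gives n = 2.
ΔG° = −nFE°cell = −(2)(96485)(+0.63) J/mol = −122 kJ/mol.

−122 kJ/mol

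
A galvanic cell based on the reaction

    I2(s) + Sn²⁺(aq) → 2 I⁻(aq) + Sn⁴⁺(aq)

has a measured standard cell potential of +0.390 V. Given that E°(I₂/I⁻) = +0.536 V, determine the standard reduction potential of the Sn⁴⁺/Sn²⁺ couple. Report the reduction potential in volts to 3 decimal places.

+0.146 V

In the reaction as written the I₂/I⁻ couple is reduced (cathode) and Sn⁴⁺/Sn²⁺ is oxidized (anode), so E°cell = E°(I₂/I⁻) − E°(Sn⁴⁺/Sn²⁺).
E°(Sn⁴⁺/Sn²⁺) = E°(cathode) − E°cell = +0.536 − (+0.390) = +0.146 V.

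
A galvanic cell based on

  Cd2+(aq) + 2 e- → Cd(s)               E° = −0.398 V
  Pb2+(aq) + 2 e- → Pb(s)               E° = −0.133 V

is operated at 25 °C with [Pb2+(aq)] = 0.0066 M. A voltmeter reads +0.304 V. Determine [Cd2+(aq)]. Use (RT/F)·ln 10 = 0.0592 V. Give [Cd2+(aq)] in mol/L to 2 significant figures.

0.00032 M

The Pb²⁺/Pb couple has the larger reduction potential, so it is the cathode: E°cell = −0.133 − (−0.398) = +0.265 V and n = 2.
Since E = E° − (0.0592/n)·log Q, log Q = n(E° − E)/0.0592 = −1.318.
For Pb2+(aq) + Cd(s) → Pb(s) + Cd2+(aq), the reaction quotient is Q = [Cd2+(aq)] / [Pb2+(aq)].
Substituting the known concentrations and solving, log [Cd2+(aq)] = −3.498 and [Cd2+(aq)] = 0.00032 M.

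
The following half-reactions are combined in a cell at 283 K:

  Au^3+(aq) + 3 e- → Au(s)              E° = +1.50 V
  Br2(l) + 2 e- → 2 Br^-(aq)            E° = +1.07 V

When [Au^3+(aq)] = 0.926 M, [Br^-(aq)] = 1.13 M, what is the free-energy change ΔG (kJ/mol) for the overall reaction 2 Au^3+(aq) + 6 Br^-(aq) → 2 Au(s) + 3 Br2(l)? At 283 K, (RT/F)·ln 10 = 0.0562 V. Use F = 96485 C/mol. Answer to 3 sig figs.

The standard cell potential is +1.50 − (+1.07) = +0.43 V, with n = 6 electrons in the balanced equation.
Here Q = 1 / ([Au^3+(aq)]^2·[Br^-(aq)]^6) = 0.56 (log Q = −0.252), giving E = +0.43 − (0.0562/6)·(−0.252) = +0.4324 V.
Then ΔG = −nFE = −6 × 96485 × +0.4324 J/mol = −250 kJ/mol.

−250 kJ/mol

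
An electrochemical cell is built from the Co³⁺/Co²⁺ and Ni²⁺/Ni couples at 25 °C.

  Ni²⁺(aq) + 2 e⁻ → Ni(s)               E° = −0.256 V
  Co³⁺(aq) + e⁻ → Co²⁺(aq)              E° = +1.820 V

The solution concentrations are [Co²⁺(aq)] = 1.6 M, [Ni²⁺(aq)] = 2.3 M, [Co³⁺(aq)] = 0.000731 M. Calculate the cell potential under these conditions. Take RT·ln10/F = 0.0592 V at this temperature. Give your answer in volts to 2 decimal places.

Co³⁺/Co²⁺ is reduced (cathode, E° = +1.820 V) and Ni²⁺/Ni is oxidized (anode).
E°cell = +1.820 − (−0.256) = +2.076 V, with n = 2 electrons transferred.
The balanced reaction is 2 Co³⁺(aq) + Ni(s) → 2 Co²⁺(aq) + Ni²⁺(aq), so Q = ([Co²⁺(aq)]^2·[Ni²⁺(aq)]) / [Co³⁺(aq)]^2 = 1.1×10^7 and log Q = 7.042.
Applying E = E° − (RT ln10/nF)·log Q gives +2.076 − (0.0592/2)(7.042) = +1.87 V.

+1.87 V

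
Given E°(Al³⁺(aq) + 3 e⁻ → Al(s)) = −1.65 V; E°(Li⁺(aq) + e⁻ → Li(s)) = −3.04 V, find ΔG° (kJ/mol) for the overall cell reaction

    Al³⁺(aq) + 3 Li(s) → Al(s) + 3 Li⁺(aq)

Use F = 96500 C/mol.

In the reaction as written Al³⁺(aq) is reduced, so the Al³⁺/Al couple is the cathode and Li⁺/Li is the anode.
E°cell = −1.65 − (−3.04) = +1.39 V; balancing electrons gives n = 3.
ΔG° = −nFE°cell = −(3)(96500)(+1.39) J/mol = −402 kJ/mol.

−402 kJ/mol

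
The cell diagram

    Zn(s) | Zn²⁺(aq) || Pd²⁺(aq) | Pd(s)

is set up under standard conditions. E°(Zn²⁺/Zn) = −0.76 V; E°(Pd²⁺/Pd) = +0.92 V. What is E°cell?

+1.68 V

By convention the left-hand electrode in cell notation is the anode (oxidation) and the right-hand electrode is the cathode (reduction).
E°cell = E°(right) − E°(left) = +0.92 − (−0.76) = +1.68 V.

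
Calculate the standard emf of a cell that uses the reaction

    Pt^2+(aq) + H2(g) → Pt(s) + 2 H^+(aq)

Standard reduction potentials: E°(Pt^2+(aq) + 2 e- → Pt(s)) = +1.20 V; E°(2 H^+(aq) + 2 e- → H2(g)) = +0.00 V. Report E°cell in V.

+1.20 V

In the reaction as written, Pt^2+(aq) is reduced (cathode) and H^+(aq) is produced by oxidation at the anode.
E°cell = E°(cathode) − E°(anode) = +1.20 − (+0.00) = +1.20 V.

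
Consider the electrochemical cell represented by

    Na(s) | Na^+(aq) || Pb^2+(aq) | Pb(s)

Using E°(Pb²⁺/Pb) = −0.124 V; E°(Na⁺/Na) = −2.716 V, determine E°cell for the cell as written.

By convention the left-hand electrode in cell notation is the anode (oxidation) and the right-hand electrode is the cathode (reduction).
E°cell = E°(right) − E°(left) = −0.124 − (−2.716) = +2.592 V.

+2.592 V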